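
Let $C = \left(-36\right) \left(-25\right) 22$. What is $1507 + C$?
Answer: $21307$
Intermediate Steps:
$C = 19800$ ($C = 900 \cdot 22 = 19800$)
$1507 + C = 1507 + 19800 = 21307$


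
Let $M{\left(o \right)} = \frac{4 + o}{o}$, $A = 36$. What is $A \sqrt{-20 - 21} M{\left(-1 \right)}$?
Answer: $- 108 i \sqrt{41} \approx - 691.54 i$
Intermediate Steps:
$M{\left(o \right)} = \frac{4 + o}{o}$
$A \sqrt{-20 - 21} M{\left(-1 \right)} = 36 \sqrt{-20 - 21} \frac{4 - 1}{-1} = 36 \sqrt{-41} \left(\left(-1\right) 3\right) = 36 i \sqrt{41} \left(-3\right) = - 108 i \sqrt{41}$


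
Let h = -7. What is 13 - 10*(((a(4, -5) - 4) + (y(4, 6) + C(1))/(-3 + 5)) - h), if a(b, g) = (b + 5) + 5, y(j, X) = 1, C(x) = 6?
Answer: -192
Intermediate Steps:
a(b, g) = 10 + b (a(b, g) = (5 + b) + 5 = 10 + b)
13 - 10*(((a(4, -5) - 4) + (y(4, 6) + C(1))/(-3 + 5)) - h) = 13 - 10*((((10 + 4) - 4) + (1 + 6)/(-3 + 5)) - 1*(-7)) = 13 - 10*(((14 - 4) + 7/2) + 7) = 13 - 10*((10 + 7*(½)) + 7) = 13 - 10*((10 + 7/2) + 7) = 13 - 10*(27/2 + 7) = 13 - 10*41/2 = 13 - 205 = -192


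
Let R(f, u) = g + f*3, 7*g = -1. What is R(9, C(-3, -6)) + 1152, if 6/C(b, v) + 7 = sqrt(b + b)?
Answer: 8252/7 ≈ 1178.9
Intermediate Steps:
g = -1/7 (g = (1/7)*(-1) = -1/7 ≈ -0.14286)
C(b, v) = 6/(-7 + sqrt(2)*sqrt(b)) (C(b, v) = 6/(-7 + sqrt(b + b)) = 6/(-7 + sqrt(2*b)) = 6/(-7 + sqrt(2)*sqrt(b)))
R(f, u) = -1/7 + 3*f (R(f, u) = -1/7 + f*3 = -1/7 + 3*f)
R(9, C(-3, -6)) + 1152 = (-1/7 + 3*9) + 1152 = (-1/7 + 27) + 1152 = 188/7 + 1152 = 8252/7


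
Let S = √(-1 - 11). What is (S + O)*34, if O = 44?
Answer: 1496 + 68*I*√3 ≈ 1496.0 + 117.78*I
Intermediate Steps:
S = 2*I*√3 (S = √(-12) = 2*I*√3 ≈ 3.4641*I)
(S + O)*34 = (2*I*√3 + 44)*34 = (44 + 2*I*√3)*34 = 1496 + 68*I*√3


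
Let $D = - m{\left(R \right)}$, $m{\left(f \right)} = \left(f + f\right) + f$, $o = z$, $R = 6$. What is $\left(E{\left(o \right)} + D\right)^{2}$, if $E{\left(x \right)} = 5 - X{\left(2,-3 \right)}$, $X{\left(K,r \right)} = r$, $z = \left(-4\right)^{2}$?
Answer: $100$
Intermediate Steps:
$z = 16$
$o = 16$
$m{\left(f \right)} = 3 f$ ($m{\left(f \right)} = 2 f + f = 3 f$)
$D = -18$ ($D = - 3 \cdot 6 = \left(-1\right) 18 = -18$)
$E{\left(x \right)} = 8$ ($E{\left(x \right)} = 5 - -3 = 5 + 3 = 8$)
$\left(E{\left(o \right)} + D\right)^{2} = \left(8 - 18\right)^{2} = \left(-10\right)^{2} = 100$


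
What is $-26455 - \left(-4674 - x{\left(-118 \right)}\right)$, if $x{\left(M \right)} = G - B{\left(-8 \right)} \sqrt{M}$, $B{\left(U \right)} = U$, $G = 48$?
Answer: $-21733 + 8 i \sqrt{118} \approx -21733.0 + 86.902 i$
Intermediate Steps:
$x{\left(M \right)} = 48 + 8 \sqrt{M}$ ($x{\left(M \right)} = 48 - - 8 \sqrt{M} = 48 + 8 \sqrt{M}$)
$-26455 - \left(-4674 - x{\left(-118 \right)}\right) = -26455 - \left(-4722 - 8 i \sqrt{118}\right) = -26455 + \left(4722 + 8 i \sqrt{118}\right) = -21733 + 8 i \sqrt{118}$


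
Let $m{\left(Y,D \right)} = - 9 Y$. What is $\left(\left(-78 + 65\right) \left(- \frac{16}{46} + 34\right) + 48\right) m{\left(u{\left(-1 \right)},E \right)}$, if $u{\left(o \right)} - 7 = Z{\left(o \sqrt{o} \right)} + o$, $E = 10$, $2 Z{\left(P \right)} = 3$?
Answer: $\frac{604665}{23} \approx 26290.0$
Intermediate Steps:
$Z{\left(P \right)} = \frac{3}{2}$ ($Z{\left(P \right)} = \frac{1}{2} \cdot 3 = \frac{3}{2}$)
$u{\left(o \right)} = \frac{17}{2} + o$ ($u{\left(o \right)} = 7 + \left(\frac{3}{2} + o\right) = \frac{17}{2} + o$)
$\left(\left(-78 + 65\right) \left(- \frac{16}{46} + 34\right) + 48\right) m{\left(u{\left(-1 \right)},E \right)} = \left(\left(-78 + 65\right) \left(- \frac{16}{46} + 34\right) + 48\right) \left(- 9 \left(\frac{17}{2} - 1\right)\right) = \left(- 13 \left(\left(-16\right) \frac{1}{46} + 34\right) + 48\right) \left(\left(-9\right) \frac{15}{2}\right) = \left(- 13 \left(- \frac{8}{23} + 34\right) + 48\right) \left(- \frac{135}{2}\right) = \left(\left(-13\right) \frac{774}{23} + 48\right) \left(- \frac{135}{2}\right) = \left(- \frac{10062}{23} + 48\right) \left(- \frac{135}{2}\right) = \left(- \frac{8958}{23}\right) \left(- \frac{135}{2}\right) = \frac{604665}{23}$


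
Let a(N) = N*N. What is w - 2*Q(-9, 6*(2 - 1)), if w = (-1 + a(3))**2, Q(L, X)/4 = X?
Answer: 16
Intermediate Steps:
a(N) = N**2
Q(L, X) = 4*X
w = 64 (w = (-1 + 3**2)**2 = (-1 + 9)**2 = 8**2 = 64)
w - 2*Q(-9, 6*(2 - 1)) = 64 - 2*4*(6*(2 - 1)) = 64 - 2*4*(6*1) = 64 - 2*4*6 = 64 - 2*24 = 64 - 1*48 = 64 - 48 = 16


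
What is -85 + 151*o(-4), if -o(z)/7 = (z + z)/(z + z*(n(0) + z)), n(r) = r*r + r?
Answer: 1859/3 ≈ 619.67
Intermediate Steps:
n(r) = r + r² (n(r) = r² + r = r + r²)
o(z) = -14*z/(z + z²) (o(z) = -7*(z + z)/(z + z*(0*(1 + 0) + z)) = -7*2*z/(z + z*(0*1 + z)) = -7*2*z/(z + z*(0 + z)) = -7*2*z/(z + z*z) = -7*2*z/(z + z²) = -14*z/(z + z²))
-85 + 151*o(-4) = -85 + 151*(-14/(1 - 4)) = -85 + 151*(-14/(-3)) = -85 + 151*(-14*(-⅓)) = -85 + 151*(14/3) = -85 + 2114/3 = 1859/3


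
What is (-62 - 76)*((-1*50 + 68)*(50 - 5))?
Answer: -111780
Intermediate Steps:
(-62 - 76)*((-1*50 + 68)*(50 - 5)) = -138*(-50 + 68)*45 = -2484*45 = -138*810 = -111780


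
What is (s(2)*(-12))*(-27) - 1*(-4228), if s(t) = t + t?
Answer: 5524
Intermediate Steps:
s(t) = 2*t
(s(2)*(-12))*(-27) - 1*(-4228) = ((2*2)*(-12))*(-27) - 1*(-4228) = (4*(-12))*(-27) + 4228 = -48*(-27) + 4228 = 1296 + 4228 = 5524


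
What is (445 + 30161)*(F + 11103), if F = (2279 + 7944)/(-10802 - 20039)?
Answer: 10480026944400/30841 ≈ 3.3981e+8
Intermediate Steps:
F = -10223/30841 (F = 10223/(-30841) = 10223*(-1/30841) = -10223/30841 ≈ -0.33147)
(445 + 30161)*(F + 11103) = (445 + 30161)*(-10223/30841 + 11103) = 30606*(342417400/30841) = 10480026944400/30841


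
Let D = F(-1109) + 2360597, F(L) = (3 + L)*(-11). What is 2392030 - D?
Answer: 19267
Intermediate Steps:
F(L) = -33 - 11*L
D = 2372763 (D = (-33 - 11*(-1109)) + 2360597 = (-33 + 12199) + 2360597 = 12166 + 2360597 = 2372763)
2392030 - D = 2392030 - 1*2372763 = 2392030 - 2372763 = 19267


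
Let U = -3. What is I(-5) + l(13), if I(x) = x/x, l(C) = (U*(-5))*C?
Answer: 196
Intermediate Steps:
l(C) = 15*C (l(C) = (-3*(-5))*C = 15*C)
I(x) = 1
I(-5) + l(13) = 1 + 15*13 = 1 + 195 = 196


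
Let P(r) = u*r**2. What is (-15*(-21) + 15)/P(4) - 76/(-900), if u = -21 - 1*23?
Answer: -2767/7200 ≈ -0.38431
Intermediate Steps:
u = -44 (u = -21 - 23 = -44)
P(r) = -44*r**2
(-15*(-21) + 15)/P(4) - 76/(-900) = (-15*(-21) + 15)/((-44*4**2)) - 76/(-900) = (315 + 15)/((-44*16)) - 76*(-1/900) = 330/(-704) + 19/225 = 330*(-1/704) + 19/225 = -15/32 + 19/225 = -2767/7200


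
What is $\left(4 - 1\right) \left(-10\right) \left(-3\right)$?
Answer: $90$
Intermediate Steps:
$\left(4 - 1\right) \left(-10\right) \left(-3\right) = 3 \left(-10\right) \left(-3\right) = \left(-30\right) \left(-3\right) = 90$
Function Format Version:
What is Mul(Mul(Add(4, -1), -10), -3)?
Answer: 90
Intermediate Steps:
Mul(Mul(Add(4, -1), -10), -3) = Mul(Mul(3, -10), -3) = Mul(-30, -3) = 90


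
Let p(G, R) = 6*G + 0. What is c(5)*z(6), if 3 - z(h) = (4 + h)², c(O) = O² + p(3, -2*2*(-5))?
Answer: -4171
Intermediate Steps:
p(G, R) = 6*G
c(O) = 18 + O² (c(O) = O² + 6*3 = O² + 18 = 18 + O²)
z(h) = 3 - (4 + h)²
c(5)*z(6) = (18 + 5²)*(3 - (4 + 6)²) = (18 + 25)*(3 - 1*10²) = 43*(3 - 1*100) = 43*(3 - 100) = 43*(-97) = -4171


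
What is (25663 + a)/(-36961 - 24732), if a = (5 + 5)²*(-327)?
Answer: 7037/61693 ≈ 0.11406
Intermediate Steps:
a = -32700 (a = 10²*(-327) = 100*(-327) = -32700)
(25663 + a)/(-36961 - 24732) = (25663 - 32700)/(-36961 - 24732) = -7037/(-61693) = -7037*(-1/61693) = 7037/61693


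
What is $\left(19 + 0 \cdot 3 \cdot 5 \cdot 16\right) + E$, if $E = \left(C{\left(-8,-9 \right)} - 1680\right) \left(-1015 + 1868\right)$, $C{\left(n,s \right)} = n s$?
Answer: $-1371605$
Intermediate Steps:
$E = -1371624$ ($E = \left(\left(-8\right) \left(-9\right) - 1680\right) \left(-1015 + 1868\right) = \left(72 - 1680\right) 853 = \left(-1608\right) 853 = -1371624$)
$\left(19 + 0 \cdot 3 \cdot 5 \cdot 16\right) + E = \left(19 + 0 \cdot 3 \cdot 5 \cdot 16\right) - 1371624 = \left(19 + 0 \cdot 5 \cdot 16\right) - 1371624 = \left(19 + 0 \cdot 16\right) - 1371624 = \left(19 + 0\right) - 1371624 = 19 - 1371624 = -1371605$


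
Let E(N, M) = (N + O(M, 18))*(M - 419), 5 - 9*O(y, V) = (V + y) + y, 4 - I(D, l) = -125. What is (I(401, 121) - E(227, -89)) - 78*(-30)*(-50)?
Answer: 23275/3 ≈ 7758.3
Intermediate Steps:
I(D, l) = 129 (I(D, l) = 4 - 1*(-125) = 4 + 125 = 129)
O(y, V) = 5/9 - 2*y/9 - V/9 (O(y, V) = 5/9 - ((V + y) + y)/9 = 5/9 - (V + 2*y)/9 = 5/9 + (-2*y/9 - V/9) = 5/9 - 2*y/9 - V/9)
E(N, M) = (-419 + M)*(-13/9 + N - 2*M/9) (E(N, M) = (N + (5/9 - 2*M/9 - ⅑*18))*(M - 419) = (N + (5/9 - 2*M/9 - 2))*(-419 + M) = (N + (-13/9 - 2*M/9))*(-419 + M) = (-13/9 + N - 2*M/9)*(-419 + M) = (-419 + M)*(-13/9 + N - 2*M/9))
(I(401, 121) - E(227, -89)) - 78*(-30)*(-50) = (129 - (5447/9 - 419*227 - 2/9*(-89)² + (275/3)*(-89) - 89*227)) - 78*(-30)*(-50) = (129 - (5447/9 - 95113 - 2/9*7921 - 24475/3 - 20203)) + 2340*(-50) = (129 - (5447/9 - 95113 - 15842/9 - 24475/3 - 20203)) - 117000 = (129 - 1*(-373888/3)) - 117000 = (129 + 373888/3) - 117000 = 374275/3 - 117000 = 23275/3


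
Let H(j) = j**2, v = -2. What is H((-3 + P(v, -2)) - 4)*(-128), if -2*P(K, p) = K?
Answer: -4608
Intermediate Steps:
P(K, p) = -K/2
H((-3 + P(v, -2)) - 4)*(-128) = ((-3 - 1/2*(-2)) - 4)**2*(-128) = ((-3 + 1) - 4)**2*(-128) = (-2 - 4)**2*(-128) = (-6)**2*(-128) = 36*(-128) = -4608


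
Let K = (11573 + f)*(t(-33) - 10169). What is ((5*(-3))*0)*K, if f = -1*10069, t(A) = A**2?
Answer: 0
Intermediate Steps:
f = -10069
K = -13656320 (K = (11573 - 10069)*((-33)**2 - 10169) = 1504*(1089 - 10169) = 1504*(-9080) = -13656320)
((5*(-3))*0)*K = ((5*(-3))*0)*(-13656320) = -15*0*(-13656320) = 0*(-13656320) = 0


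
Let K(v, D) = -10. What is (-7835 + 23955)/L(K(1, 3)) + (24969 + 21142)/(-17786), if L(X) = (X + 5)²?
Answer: 57111509/88930 ≈ 642.21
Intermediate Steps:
L(X) = (5 + X)²
(-7835 + 23955)/L(K(1, 3)) + (24969 + 21142)/(-17786) = (-7835 + 23955)/((5 - 10)²) + (24969 + 21142)/(-17786) = 16120/((-5)²) + 46111*(-1/17786) = 16120/25 - 46111/17786 = 16120*(1/25) - 46111/17786 = 3224/5 - 46111/17786 = 57111509/88930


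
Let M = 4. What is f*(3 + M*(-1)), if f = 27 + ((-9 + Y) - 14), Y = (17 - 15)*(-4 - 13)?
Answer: 30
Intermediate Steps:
Y = -34 (Y = 2*(-17) = -34)
f = -30 (f = 27 + ((-9 - 34) - 14) = 27 + (-43 - 14) = 27 - 57 = -30)
f*(3 + M*(-1)) = -30*(3 + 4*(-1)) = -30*(3 - 4) = -30*(-1) = 30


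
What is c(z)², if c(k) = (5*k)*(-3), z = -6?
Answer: 8100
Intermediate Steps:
c(k) = -15*k
c(z)² = (-15*(-6))² = 90² = 8100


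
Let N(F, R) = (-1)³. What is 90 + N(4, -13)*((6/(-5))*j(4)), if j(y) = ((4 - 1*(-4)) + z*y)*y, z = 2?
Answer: 834/5 ≈ 166.80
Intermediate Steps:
N(F, R) = -1
j(y) = y*(8 + 2*y) (j(y) = ((4 - 1*(-4)) + 2*y)*y = ((4 + 4) + 2*y)*y = (8 + 2*y)*y = y*(8 + 2*y))
90 + N(4, -13)*((6/(-5))*j(4)) = 90 - 6/(-5)*2*4*(4 + 4) = 90 - (-⅕*6)*2*4*8 = 90 - (-6)*64/5 = 90 - 1*(-384/5) = 90 + 384/5 = 834/5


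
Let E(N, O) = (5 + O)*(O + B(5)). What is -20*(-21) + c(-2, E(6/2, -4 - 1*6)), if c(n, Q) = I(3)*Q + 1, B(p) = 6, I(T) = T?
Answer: 481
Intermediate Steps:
E(N, O) = (5 + O)*(6 + O) (E(N, O) = (5 + O)*(O + 6) = (5 + O)*(6 + O))
c(n, Q) = 1 + 3*Q (c(n, Q) = 3*Q + 1 = 1 + 3*Q)
-20*(-21) + c(-2, E(6/2, -4 - 1*6)) = -20*(-21) + (1 + 3*(30 + (-4 - 1*6)² + 11*(-4 - 1*6))) = 420 + (1 + 3*(30 + (-4 - 6)² + 11*(-4 - 6))) = 420 + (1 + 3*(30 + (-10)² + 11*(-10))) = 420 + (1 + 3*(30 + 100 - 110)) = 420 + (1 + 3*20) = 420 + (1 + 60) = 420 + 61 = 481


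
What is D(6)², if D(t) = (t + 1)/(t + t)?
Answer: 49/144 ≈ 0.34028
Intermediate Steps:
D(t) = (1 + t)/(2*t) (D(t) = (1 + t)/((2*t)) = (1 + t)*(1/(2*t)) = (1 + t)/(2*t))
D(6)² = ((½)*(1 + 6)/6)² = ((½)*(⅙)*7)² = (7/12)² = 49/144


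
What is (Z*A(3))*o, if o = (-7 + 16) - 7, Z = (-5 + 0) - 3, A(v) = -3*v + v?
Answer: 96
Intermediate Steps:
A(v) = -2*v
Z = -8 (Z = -5 - 3 = -8)
o = 2 (o = 9 - 7 = 2)
(Z*A(3))*o = -(-16)*3*2 = -8*(-6)*2 = 48*2 = 96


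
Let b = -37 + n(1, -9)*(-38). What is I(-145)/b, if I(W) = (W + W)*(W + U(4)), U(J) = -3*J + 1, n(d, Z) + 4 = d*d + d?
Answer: 1160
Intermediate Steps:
n(d, Z) = -4 + d + d² (n(d, Z) = -4 + (d*d + d) = -4 + (d² + d) = -4 + (d + d²) = -4 + d + d²)
U(J) = 1 - 3*J
I(W) = 2*W*(-11 + W) (I(W) = (W + W)*(W + (1 - 3*4)) = (2*W)*(W + (1 - 12)) = (2*W)*(W - 11) = (2*W)*(-11 + W) = 2*W*(-11 + W))
b = 39 (b = -37 + (-4 + 1 + 1²)*(-38) = -37 + (-4 + 1 + 1)*(-38) = -37 - 2*(-38) = -37 + 76 = 39)
I(-145)/b = (2*(-145)*(-11 - 145))/39 = (2*(-145)*(-156))*(1/39) = 45240*(1/39) = 1160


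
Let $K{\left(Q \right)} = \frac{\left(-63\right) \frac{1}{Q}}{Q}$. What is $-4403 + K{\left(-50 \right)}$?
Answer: $- \frac{11007563}{2500} \approx -4403.0$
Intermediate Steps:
$K{\left(Q \right)} = - \frac{63}{Q^{2}}$
$-4403 + K{\left(-50 \right)} = -4403 - \frac{63}{2500} = - \frac{11007563}{2500}$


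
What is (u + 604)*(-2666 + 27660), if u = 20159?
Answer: 518950422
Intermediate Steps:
(u + 604)*(-2666 + 27660) = (20159 + 604)*(-2666 + 27660) = 20763*24994 = 518950422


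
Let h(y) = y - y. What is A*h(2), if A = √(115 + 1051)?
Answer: 0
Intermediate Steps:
h(y) = 0
A = √1166 ≈ 34.147
A*h(2) = √1166*0 = 0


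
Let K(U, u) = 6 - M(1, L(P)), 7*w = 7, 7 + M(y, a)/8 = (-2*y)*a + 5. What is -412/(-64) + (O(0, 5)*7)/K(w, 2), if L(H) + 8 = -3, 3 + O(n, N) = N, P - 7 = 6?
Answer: 1117/176 ≈ 6.3466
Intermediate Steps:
P = 13 (P = 7 + 6 = 13)
O(n, N) = -3 + N
L(H) = -11 (L(H) = -8 - 3 = -11)
M(y, a) = -16 - 16*a*y (M(y, a) = -56 + 8*((-2*y)*a + 5) = -56 + 8*(-2*a*y + 5) = -56 + 8*(5 - 2*a*y) = -56 + (40 - 16*a*y) = -16 - 16*a*y)
w = 1 (w = (⅐)*7 = 1)
K(U, u) = -154 (K(U, u) = 6 - (-16 - 16*(-11)*1) = 6 - (-16 + 176) = 6 - 1*160 = 6 - 160 = -154)
-412/(-64) + (O(0, 5)*7)/K(w, 2) = -412/(-64) + ((-3 + 5)*7)/(-154) = -412*(-1/64) + (2*7)*(-1/154) = 103/16 + 14*(-1/154) = 103/16 - 1/11 = 1117/176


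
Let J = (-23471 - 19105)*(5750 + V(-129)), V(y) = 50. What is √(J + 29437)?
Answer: I*√246911363 ≈ 15713.0*I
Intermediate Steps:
J = -246940800 (J = (-23471 - 19105)*(5750 + 50) = -42576*5800 = -246940800)
√(J + 29437) = √(-246940800 + 29437) = √(-246911363) = I*√246911363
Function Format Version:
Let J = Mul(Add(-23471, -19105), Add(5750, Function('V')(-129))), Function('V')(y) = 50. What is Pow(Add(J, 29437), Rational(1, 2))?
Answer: Mul(I, Pow(246911363, Rational(1, 2))) ≈ Mul(15713., I)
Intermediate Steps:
J = -246940800 (J = Mul(Add(-23471, -19105), Add(5750, 50)) = Mul(-42576, 5800) = -246940800)
Pow(Add(J, 29437), Rational(1, 2)) = Pow(Add(-246940800, 29437), Rational(1, 2)) = Pow(-246911363, Rational(1, 2)) = Mul(I, Pow(246911363, Rational(1, 2)))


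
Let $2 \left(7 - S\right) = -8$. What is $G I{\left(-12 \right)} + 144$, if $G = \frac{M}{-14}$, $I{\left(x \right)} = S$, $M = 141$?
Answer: $\frac{465}{14} \approx 33.214$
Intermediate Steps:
$S = 11$ ($S = 7 - -4 = 7 + 4 = 11$)
$I{\left(x \right)} = 11$
$G = - \frac{141}{14}$ ($G = \frac{141}{-14} = 141 \left(- \frac{1}{14}\right) = - \frac{141}{14} \approx -10.071$)
$G I{\left(-12 \right)} + 144 = \left(- \frac{141}{14}\right) 11 + 144 = - \frac{1551}{14} + 144 = \frac{465}{14}$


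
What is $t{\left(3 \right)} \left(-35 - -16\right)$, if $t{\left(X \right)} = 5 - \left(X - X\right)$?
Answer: $-95$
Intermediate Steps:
$t{\left(X \right)} = 5$ ($t{\left(X \right)} = 5 - 0 = 5 + 0 = 5$)
$t{\left(3 \right)} \left(-35 - -16\right) = 5 \left(-35 - -16\right) = 5 \left(-35 + 16\right) = 5 \left(-19\right) = -95$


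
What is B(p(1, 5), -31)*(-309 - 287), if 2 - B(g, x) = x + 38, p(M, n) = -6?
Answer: 2980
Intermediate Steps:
B(g, x) = -36 - x (B(g, x) = 2 - (x + 38) = 2 - (38 + x) = 2 + (-38 - x) = -36 - x)
B(p(1, 5), -31)*(-309 - 287) = (-36 - 1*(-31))*(-309 - 287) = (-36 + 31)*(-596) = -5*(-596) = 2980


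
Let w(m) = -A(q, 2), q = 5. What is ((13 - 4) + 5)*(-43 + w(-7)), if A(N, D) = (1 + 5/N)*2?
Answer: -658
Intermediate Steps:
A(N, D) = 2 + 10/N
w(m) = -4 (w(m) = -(2 + 10/5) = -(2 + 10*(⅕)) = -(2 + 2) = -1*4 = -4)
((13 - 4) + 5)*(-43 + w(-7)) = ((13 - 4) + 5)*(-43 - 4) = (9 + 5)*(-47) = 14*(-47) = -658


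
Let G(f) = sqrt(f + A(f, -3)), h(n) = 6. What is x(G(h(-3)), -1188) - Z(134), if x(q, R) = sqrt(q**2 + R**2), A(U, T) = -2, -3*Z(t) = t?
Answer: 134/3 + 2*sqrt(352837) ≈ 1232.7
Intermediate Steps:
Z(t) = -t/3
G(f) = sqrt(-2 + f) (G(f) = sqrt(f - 2) = sqrt(-2 + f))
x(q, R) = sqrt(R**2 + q**2)
x(G(h(-3)), -1188) - Z(134) = sqrt((-1188)**2 + (sqrt(-2 + 6))**2) - (-1)*134/3 = sqrt(1411344 + (sqrt(4))**2) - 1*(-134/3) = sqrt(1411344 + 2**2) + 134/3 = sqrt(1411344 + 4) + 134/3 = sqrt(1411348) + 134/3 = 2*sqrt(352837) + 134/3 = 134/3 + 2*sqrt(352837)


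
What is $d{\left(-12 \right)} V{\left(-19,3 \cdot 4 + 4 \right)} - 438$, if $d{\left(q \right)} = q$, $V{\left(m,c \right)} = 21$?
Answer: $-690$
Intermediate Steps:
$d{\left(-12 \right)} V{\left(-19,3 \cdot 4 + 4 \right)} - 438 = \left(-12\right) 21 - 438 = -252 - 438 = -690$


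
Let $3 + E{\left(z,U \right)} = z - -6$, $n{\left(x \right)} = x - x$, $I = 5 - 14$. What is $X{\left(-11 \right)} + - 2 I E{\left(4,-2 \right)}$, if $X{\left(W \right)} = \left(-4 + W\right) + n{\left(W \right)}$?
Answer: $111$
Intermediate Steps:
$I = -9$
$n{\left(x \right)} = 0$
$E{\left(z,U \right)} = 3 + z$ ($E{\left(z,U \right)} = -3 + \left(z - -6\right) = -3 + \left(z + 6\right) = -3 + \left(6 + z\right) = 3 + z$)
$X{\left(W \right)} = -4 + W$ ($X{\left(W \right)} = \left(-4 + W\right) + 0 = -4 + W$)
$X{\left(-11 \right)} + - 2 I E{\left(4,-2 \right)} = \left(-4 - 11\right) + \left(-2\right) \left(-9\right) \left(3 + 4\right) = -15 + 18 \cdot 7 = -15 + 126 = 111$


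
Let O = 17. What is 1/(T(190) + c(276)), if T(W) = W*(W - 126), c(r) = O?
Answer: 1/12177 ≈ 8.2122e-5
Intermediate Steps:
c(r) = 17
T(W) = W*(-126 + W)
1/(T(190) + c(276)) = 1/(190*(-126 + 190) + 17) = 1/(190*64 + 17) = 1/(12160 + 17) = 1/12177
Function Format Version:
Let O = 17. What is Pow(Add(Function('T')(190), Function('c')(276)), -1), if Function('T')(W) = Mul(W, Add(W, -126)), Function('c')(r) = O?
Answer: Rational(1, 12177) ≈ 8.2122e-5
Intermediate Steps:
Function('c')(r) = 17
Function('T')(W) = Mul(W, Add(-126, W))
Pow(Add(Function('T')(190), Function('c')(276)), -1) = Pow(Add(Mul(190, Add(-126, 190)), 17), -1) = Pow(Add(Mul(190, 64), 17), -1) = Pow(Add(12160, 17), -1) = Pow(12177, -1) = Rational(1, 12177)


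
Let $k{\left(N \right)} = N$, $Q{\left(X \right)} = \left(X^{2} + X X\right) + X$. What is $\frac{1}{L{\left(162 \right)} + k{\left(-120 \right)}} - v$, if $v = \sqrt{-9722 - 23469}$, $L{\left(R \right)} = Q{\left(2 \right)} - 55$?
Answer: $- \frac{1}{165} - i \sqrt{33191} \approx -0.0060606 - 182.18 i$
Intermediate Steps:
$Q{\left(X \right)} = X + 2 X^{2}$ ($Q{\left(X \right)} = \left(X^{2} + X^{2}\right) + X = 2 X^{2} + X = X + 2 X^{2}$)
$L{\left(R \right)} = -45$ ($L{\left(R \right)} = 2 \left(1 + 2 \cdot 2\right) - 55 = 2 \left(1 + 4\right) - 55 = 2 \cdot 5 - 55 = 10 - 55 = -45$)
$v = i \sqrt{33191}$ ($v = \sqrt{-33191} = i \sqrt{33191} \approx 182.18 i$)
$\frac{1}{L{\left(162 \right)} + k{\left(-120 \right)}} - v = \frac{1}{-45 - 120} - i \sqrt{33191} = \frac{1}{-165} - i \sqrt{33191} = - \frac{1}{165} - i \sqrt{33191}$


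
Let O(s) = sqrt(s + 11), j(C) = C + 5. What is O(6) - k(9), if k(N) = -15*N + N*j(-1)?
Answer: 99 + sqrt(17) ≈ 103.12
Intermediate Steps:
j(C) = 5 + C
k(N) = -11*N (k(N) = -15*N + N*(5 - 1) = -15*N + N*4 = -15*N + 4*N = -11*N)
O(s) = sqrt(11 + s)
O(6) - k(9) = sqrt(11 + 6) - (-11)*9 = sqrt(17) - 1*(-99) = sqrt(17) + 99 = 99 + sqrt(17)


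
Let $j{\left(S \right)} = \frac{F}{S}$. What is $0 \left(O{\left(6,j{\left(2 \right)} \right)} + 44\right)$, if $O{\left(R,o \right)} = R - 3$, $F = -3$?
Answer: $0$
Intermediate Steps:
$j{\left(S \right)} = - \frac{3}{S}$
$O{\left(R,o \right)} = -3 + R$
$0 \left(O{\left(6,j{\left(2 \right)} \right)} + 44\right) = 0 \left(\left(-3 + 6\right) + 44\right) = 0 \left(3 + 44\right) = 0 \cdot 47 = 0$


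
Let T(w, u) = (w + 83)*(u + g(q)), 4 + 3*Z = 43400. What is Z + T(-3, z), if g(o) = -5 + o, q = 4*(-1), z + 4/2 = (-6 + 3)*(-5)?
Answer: 44356/3 ≈ 14785.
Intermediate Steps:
z = 13 (z = -2 + (-6 + 3)*(-5) = -2 - 3*(-5) = -2 + 15 = 13)
Z = 43396/3 (Z = -4/3 + (⅓)*43400 = -4/3 + 43400/3 = 43396/3 ≈ 14465.)
q = -4
T(w, u) = (-9 + u)*(83 + w) (T(w, u) = (w + 83)*(u + (-5 - 4)) = (83 + w)*(u - 9) = (83 + w)*(-9 + u) = (-9 + u)*(83 + w))
Z + T(-3, z) = 43396/3 + (-747 - 9*(-3) + 83*13 + 13*(-3)) = 43396/3 + (-747 + 27 + 1079 - 39) = 43396/3 + 320 = 44356/3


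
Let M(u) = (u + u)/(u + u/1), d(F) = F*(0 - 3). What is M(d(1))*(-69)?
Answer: -69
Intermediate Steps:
d(F) = -3*F (d(F) = F*(-3) = -3*F)
M(u) = 1 (M(u) = (2*u)/(u + u*1) = (2*u)/(u + u) = (2*u)/((2*u)) = (2*u)*(1/(2*u)) = 1)
M(d(1))*(-69) = 1*(-69) = -69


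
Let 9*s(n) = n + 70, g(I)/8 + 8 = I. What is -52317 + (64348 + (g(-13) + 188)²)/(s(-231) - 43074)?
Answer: -20290527891/387827 ≈ -52319.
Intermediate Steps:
g(I) = -64 + 8*I
s(n) = 70/9 + n/9 (s(n) = (n + 70)/9 = (70 + n)/9 = 70/9 + n/9)
-52317 + (64348 + (g(-13) + 188)²)/(s(-231) - 43074) = -52317 + (64348 + ((-64 + 8*(-13)) + 188)²)/((70/9 + (⅑)*(-231)) - 43074) = -52317 + (64348 + ((-64 - 104) + 188)²)/((70/9 - 77/3) - 43074) = -52317 + (64348 + (-168 + 188)²)/(-161/9 - 43074) = -52317 + (64348 + 20²)/(-387827/9) = -52317 + (64348 + 400)*(-9/387827) = -52317 + 64748*(-9/387827) = -52317 - 582732/387827 = -20290527891/387827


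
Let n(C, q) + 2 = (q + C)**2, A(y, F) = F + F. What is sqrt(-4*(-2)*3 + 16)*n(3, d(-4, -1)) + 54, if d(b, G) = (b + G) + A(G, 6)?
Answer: 54 + 196*sqrt(10) ≈ 673.81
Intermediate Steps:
A(y, F) = 2*F
d(b, G) = 12 + G + b (d(b, G) = (b + G) + 2*6 = (G + b) + 12 = 12 + G + b)
n(C, q) = -2 + (C + q)**2 (n(C, q) = -2 + (q + C)**2 = -2 + (C + q)**2)
sqrt(-4*(-2)*3 + 16)*n(3, d(-4, -1)) + 54 = sqrt(-4*(-2)*3 + 16)*(-2 + (3 + (12 - 1 - 4))**2) + 54 = sqrt(8*3 + 16)*(-2 + (3 + 7)**2) + 54 = sqrt(24 + 16)*(-2 + 10**2) + 54 = sqrt(40)*(-2 + 100) + 54 = (2*sqrt(10))*98 + 54 = 196*sqrt(10) + 54 = 54 + 196*sqrt(10)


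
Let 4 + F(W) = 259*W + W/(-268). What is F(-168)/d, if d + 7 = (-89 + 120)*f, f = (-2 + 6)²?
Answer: -2915530/32763 ≈ -88.989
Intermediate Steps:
f = 16 (f = 4² = 16)
F(W) = -4 + 69411*W/268 (F(W) = -4 + (259*W + W/(-268)) = -4 + (259*W + W*(-1/268)) = -4 + (259*W - W/268) = -4 + 69411*W/268)
d = 489 (d = -7 + (-89 + 120)*16 = -7 + 31*16 = -7 + 496 = 489)
F(-168)/d = (-4 + (69411/268)*(-168))/489 = (-4 - 2915262/67)*(1/489) = -2915530/67*1/489 = -2915530/32763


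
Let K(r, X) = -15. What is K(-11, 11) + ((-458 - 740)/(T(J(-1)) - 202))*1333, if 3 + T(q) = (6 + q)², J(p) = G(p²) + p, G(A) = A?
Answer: 1594399/169 ≈ 9434.3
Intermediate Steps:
J(p) = p + p² (J(p) = p² + p = p + p²)
T(q) = -3 + (6 + q)²
K(-11, 11) + ((-458 - 740)/(T(J(-1)) - 202))*1333 = -15 + ((-458 - 740)/((-3 + (6 - (1 - 1))²) - 202))*1333 = -15 - 1198/((-3 + (6 - 1*0)²) - 202)*1333 = -15 - 1198/((-3 + (6 + 0)²) - 202)*1333 = -15 - 1198/((-3 + 6²) - 202)*1333 = -15 - 1198/((-3 + 36) - 202)*1333 = -15 - 1198/(33 - 202)*1333 = -15 - 1198/(-169)*1333 = -15 - 1198*(-1/169)*1333 = -15 + (1198/169)*1333 = -15 + 1596934/169 = 1594399/169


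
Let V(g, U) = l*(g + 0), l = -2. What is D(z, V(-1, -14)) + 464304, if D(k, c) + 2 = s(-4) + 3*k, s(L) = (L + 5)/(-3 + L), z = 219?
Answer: 3254712/7 ≈ 4.6496e+5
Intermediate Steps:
s(L) = (5 + L)/(-3 + L)
V(g, U) = -2*g (V(g, U) = -2*(g + 0) = -2*g)
D(k, c) = -15/7 + 3*k (D(k, c) = -2 + ((5 - 4)/(-3 - 4) + 3*k) = -2 + (1/(-7) + 3*k) = -2 + (-⅐*1 + 3*k) = -2 + (-⅐ + 3*k) = -15/7 + 3*k)
D(z, V(-1, -14)) + 464304 = (-15/7 + 3*219) + 464304 = (-15/7 + 657) + 464304 = 4584/7 + 464304 = 3254712/7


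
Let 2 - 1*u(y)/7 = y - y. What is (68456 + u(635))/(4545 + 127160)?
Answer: 13694/26341 ≈ 0.51987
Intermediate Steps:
u(y) = 14 (u(y) = 14 - 7*(y - y) = 14 - 7*0 = 14 + 0 = 14)
(68456 + u(635))/(4545 + 127160) = (68456 + 14)/(4545 + 127160) = 68470/131705 = 68470*(1/131705) = 13694/26341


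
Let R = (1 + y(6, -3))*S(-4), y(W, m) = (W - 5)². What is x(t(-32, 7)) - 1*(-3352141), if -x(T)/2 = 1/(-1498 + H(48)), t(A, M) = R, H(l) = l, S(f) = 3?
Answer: 2430302226/725 ≈ 3.3521e+6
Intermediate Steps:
y(W, m) = (-5 + W)²
R = 6 (R = (1 + (-5 + 6)²)*3 = (1 + 1²)*3 = (1 + 1)*3 = 2*3 = 6)
t(A, M) = 6
x(T) = 1/725 (x(T) = -2/(-1498 + 48) = -2/(-1450) = -2*(-1/1450) = 1/725)
x(t(-32, 7)) - 1*(-3352141) = 1/725 - 1*(-3352141) = 1/725 + 3352141 = 2430302226/725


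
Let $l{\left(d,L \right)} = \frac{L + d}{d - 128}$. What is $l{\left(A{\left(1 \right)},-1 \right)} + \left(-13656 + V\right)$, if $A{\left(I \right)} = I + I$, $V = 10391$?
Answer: $- \frac{411391}{126} \approx -3265.0$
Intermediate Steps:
$A{\left(I \right)} = 2 I$
$l{\left(d,L \right)} = \frac{L + d}{-128 + d}$
$l{\left(A{\left(1 \right)},-1 \right)} + \left(-13656 + V\right) = \frac{-1 + 2 \cdot 1}{-128 + 2 \cdot 1} + \left(-13656 + 10391\right) = \frac{-1 + 2}{-128 + 2} - 3265 = \frac{1}{-126} \cdot 1 - 3265 = \left(- \frac{1}{126}\right) 1 - 3265 = - \frac{1}{126} - 3265 = - \frac{411391}{126}$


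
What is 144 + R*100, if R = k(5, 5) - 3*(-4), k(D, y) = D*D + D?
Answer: 4344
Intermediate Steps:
k(D, y) = D + D² (k(D, y) = D² + D = D + D²)
R = 42 (R = 5*(1 + 5) - 3*(-4) = 5*6 + 12 = 30 + 12 = 42)
144 + R*100 = 144 + 42*100 = 144 + 4200 = 4344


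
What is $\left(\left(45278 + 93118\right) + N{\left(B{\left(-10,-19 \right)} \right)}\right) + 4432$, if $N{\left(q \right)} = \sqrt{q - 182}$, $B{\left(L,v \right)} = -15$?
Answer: $142828 + i \sqrt{197} \approx 1.4283 \cdot 10^{5} + 14.036 i$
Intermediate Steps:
$N{\left(q \right)} = \sqrt{-182 + q}$
$\left(\left(45278 + 93118\right) + N{\left(B{\left(-10,-19 \right)} \right)}\right) + 4432 = \left(\left(45278 + 93118\right) + \sqrt{-182 - 15}\right) + 4432 = \left(138396 + \sqrt{-197}\right) + 4432 = \left(138396 + i \sqrt{197}\right) + 4432 = 142828 + i \sqrt{197}$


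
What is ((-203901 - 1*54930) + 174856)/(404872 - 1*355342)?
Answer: -16795/9906 ≈ -1.6954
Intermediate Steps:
((-203901 - 1*54930) + 174856)/(404872 - 1*355342) = ((-203901 - 54930) + 174856)/(404872 - 355342) = (-258831 + 174856)/49530 = -83975*1/49530 = -16795/9906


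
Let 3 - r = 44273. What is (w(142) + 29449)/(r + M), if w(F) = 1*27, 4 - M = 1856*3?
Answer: -14738/24917 ≈ -0.59148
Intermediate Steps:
r = -44270 (r = 3 - 1*44273 = 3 - 44273 = -44270)
M = -5564 (M = 4 - 1856*3 = 4 - 1*5568 = 4 - 5568 = -5564)
w(F) = 27
(w(142) + 29449)/(r + M) = (27 + 29449)/(-44270 - 5564) = 29476/(-49834) = 29476*(-1/49834) = -14738/24917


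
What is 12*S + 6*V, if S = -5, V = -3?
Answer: -78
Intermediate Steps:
12*S + 6*V = 12*(-5) + 6*(-3) = -60 - 18 = -78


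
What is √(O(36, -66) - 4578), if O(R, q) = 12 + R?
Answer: I*√4530 ≈ 67.305*I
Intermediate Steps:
√(O(36, -66) - 4578) = √((12 + 36) - 4578) = √(48 - 4578) = √(-4530) = I*√4530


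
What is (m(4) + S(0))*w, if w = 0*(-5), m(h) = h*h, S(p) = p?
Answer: 0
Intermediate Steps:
m(h) = h²
w = 0
(m(4) + S(0))*w = (4² + 0)*0 = (16 + 0)*0 = 16*0 = 0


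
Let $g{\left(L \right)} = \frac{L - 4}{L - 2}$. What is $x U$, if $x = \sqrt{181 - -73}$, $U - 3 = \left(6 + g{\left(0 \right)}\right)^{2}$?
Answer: $67 \sqrt{254} \approx 1067.8$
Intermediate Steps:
$g{\left(L \right)} = \frac{-4 + L}{-2 + L}$
$U = 67$ ($U = 3 + \left(6 + \frac{-4 + 0}{-2 + 0}\right)^{2} = 3 + \left(6 + \frac{1}{-2} \left(-4\right)\right)^{2} = 3 + \left(6 - -2\right)^{2} = 3 + \left(6 + 2\right)^{2} = 3 + 8^{2} = 3 + 64 = 67$)
$x = \sqrt{254}$ ($x = \sqrt{181 + \left(-39 + 112\right)} = \sqrt{181 + 73} = \sqrt{254} \approx 15.937$)
$x U = \sqrt{254} \cdot 67 = 67 \sqrt{254}$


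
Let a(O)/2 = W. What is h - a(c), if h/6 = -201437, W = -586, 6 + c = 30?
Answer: -1207450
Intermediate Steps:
c = 24 (c = -6 + 30 = 24)
h = -1208622 (h = 6*(-201437) = -1208622)
a(O) = -1172 (a(O) = 2*(-586) = -1172)
h - a(c) = -1208622 - 1*(-1172) = -1208622 + 1172 = -1207450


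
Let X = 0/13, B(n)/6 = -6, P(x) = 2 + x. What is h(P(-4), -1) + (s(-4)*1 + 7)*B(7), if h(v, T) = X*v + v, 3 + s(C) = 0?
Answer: -146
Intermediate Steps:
s(C) = -3 (s(C) = -3 + 0 = -3)
B(n) = -36 (B(n) = 6*(-6) = -36)
X = 0 (X = 0*(1/13) = 0)
h(v, T) = v (h(v, T) = 0*v + v = 0 + v = v)
h(P(-4), -1) + (s(-4)*1 + 7)*B(7) = (2 - 4) + (-3*1 + 7)*(-36) = -2 + (-3 + 7)*(-36) = -2 + 4*(-36) = -2 - 144 = -146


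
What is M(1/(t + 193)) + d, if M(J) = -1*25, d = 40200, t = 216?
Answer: 40175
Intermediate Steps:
M(J) = -25
M(1/(t + 193)) + d = -25 + 40200 = 40175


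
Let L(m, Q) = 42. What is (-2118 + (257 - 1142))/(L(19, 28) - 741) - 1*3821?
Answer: -889292/233 ≈ -3816.7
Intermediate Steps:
(-2118 + (257 - 1142))/(L(19, 28) - 741) - 1*3821 = (-2118 + (257 - 1142))/(42 - 741) - 1*3821 = (-2118 - 885)/(-699) - 3821 = -3003*(-1/699) - 3821 = 1001/233 - 3821 = -889292/233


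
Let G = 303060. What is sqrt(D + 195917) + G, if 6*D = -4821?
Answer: 303060 + sqrt(780454)/2 ≈ 3.0350e+5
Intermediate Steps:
D = -1607/2 (D = (1/6)*(-4821) = -1607/2 ≈ -803.50)
sqrt(D + 195917) + G = sqrt(-1607/2 + 195917) + 303060 = sqrt(390227/2) + 303060 = sqrt(780454)/2 + 303060 = 303060 + sqrt(780454)/2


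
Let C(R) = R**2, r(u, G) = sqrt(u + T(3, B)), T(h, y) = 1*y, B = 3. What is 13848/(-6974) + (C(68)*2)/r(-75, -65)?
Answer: -6924/3487 - 2312*I*sqrt(2)/3 ≈ -1.9857 - 1089.9*I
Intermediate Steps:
T(h, y) = y
r(u, G) = sqrt(3 + u) (r(u, G) = sqrt(u + 3) = sqrt(3 + u))
13848/(-6974) + (C(68)*2)/r(-75, -65) = 13848/(-6974) + (68**2*2)/(sqrt(3 - 75)) = 13848*(-1/6974) + (4624*2)/(sqrt(-72)) = -6924/3487 + 9248/((6*I*sqrt(2))) = -6924/3487 + 9248*(-I*sqrt(2)/12) = -6924/3487 - 2312*I*sqrt(2)/3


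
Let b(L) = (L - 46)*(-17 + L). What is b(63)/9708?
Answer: 391/4854 ≈ 0.080552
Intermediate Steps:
b(L) = (-46 + L)*(-17 + L)
b(63)/9708 = (782 + 63² - 63*63)/9708 = (782 + 3969 - 3969)*(1/9708) = 782*(1/9708) = 391/4854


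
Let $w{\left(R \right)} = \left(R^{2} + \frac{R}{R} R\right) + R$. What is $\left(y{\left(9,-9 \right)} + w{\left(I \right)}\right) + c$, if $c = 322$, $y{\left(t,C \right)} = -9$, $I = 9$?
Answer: $412$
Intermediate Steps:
$w{\left(R \right)} = R^{2} + 2 R$ ($w{\left(R \right)} = \left(R^{2} + 1 R\right) + R = \left(R^{2} + R\right) + R = \left(R + R^{2}\right) + R = R^{2} + 2 R$)
$\left(y{\left(9,-9 \right)} + w{\left(I \right)}\right) + c = \left(-9 + 9 \left(2 + 9\right)\right) + 322 = \left(-9 + 9 \cdot 11\right) + 322 = \left(-9 + 99\right) + 322 = 90 + 322 = 412$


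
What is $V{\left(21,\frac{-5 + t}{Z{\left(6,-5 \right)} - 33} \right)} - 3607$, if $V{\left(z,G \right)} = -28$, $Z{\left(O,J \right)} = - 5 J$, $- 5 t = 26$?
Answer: $-3635$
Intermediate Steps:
$t = - \frac{26}{5}$ ($t = \left(- \frac{1}{5}\right) 26 = - \frac{26}{5} \approx -5.2$)
$V{\left(21,\frac{-5 + t}{Z{\left(6,-5 \right)} - 33} \right)} - 3607 = -28 - 3607 = -3635$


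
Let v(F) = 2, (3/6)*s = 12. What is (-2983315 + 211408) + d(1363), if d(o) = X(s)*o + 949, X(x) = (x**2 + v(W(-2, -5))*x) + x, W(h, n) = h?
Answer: -1887734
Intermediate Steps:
s = 24 (s = 2*12 = 24)
X(x) = x**2 + 3*x (X(x) = (x**2 + 2*x) + x = x**2 + 3*x)
d(o) = 949 + 648*o (d(o) = (24*(3 + 24))*o + 949 = (24*27)*o + 949 = 648*o + 949 = 949 + 648*o)
(-2983315 + 211408) + d(1363) = (-2983315 + 211408) + (949 + 648*1363) = -2771907 + (949 + 883224) = -2771907 + 884173 = -1887734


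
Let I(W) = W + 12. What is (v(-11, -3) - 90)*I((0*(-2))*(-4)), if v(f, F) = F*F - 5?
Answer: -1032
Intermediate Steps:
I(W) = 12 + W
v(f, F) = -5 + F**2 (v(f, F) = F**2 - 5 = -5 + F**2)
(v(-11, -3) - 90)*I((0*(-2))*(-4)) = ((-5 + (-3)**2) - 90)*(12 + (0*(-2))*(-4)) = ((-5 + 9) - 90)*(12 + 0*(-4)) = (4 - 90)*(12 + 0) = -86*12 = -1032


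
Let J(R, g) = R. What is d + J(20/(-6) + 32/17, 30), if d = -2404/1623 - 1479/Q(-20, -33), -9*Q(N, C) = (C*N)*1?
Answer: 104622827/6070020 ≈ 17.236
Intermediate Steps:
Q(N, C) = -C*N/9
d = 6672371/357060 (d = -2404/1623 - 1479/((-1/9*(-33)*(-20))) = -2404*1/1623 - 1479/(-220/3) = -2404/1623 - 1479*(-3/220) = -2404/1623 + 4437/220 = 6672371/357060 ≈ 18.687)
d + J(20/(-6) + 32/17, 30) = 6672371/357060 + (20/(-6) + 32/17) = 6672371/357060 + (20*(-1/6) + 32*(1/17)) = 6672371/357060 + (-10/3 + 32/17) = 6672371/357060 - 74/51 = 104622827/6070020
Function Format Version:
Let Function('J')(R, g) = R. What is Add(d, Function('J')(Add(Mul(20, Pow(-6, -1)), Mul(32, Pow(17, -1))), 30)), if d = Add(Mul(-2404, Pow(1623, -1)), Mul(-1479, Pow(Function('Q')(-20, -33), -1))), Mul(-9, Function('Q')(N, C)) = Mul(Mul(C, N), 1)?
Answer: Rational(104622827, 6070020) ≈ 17.236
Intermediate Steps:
Function('Q')(N, C) = Mul(Rational(-1, 9), C, N) (Function('Q')(N, C) = Mul(Rational(-1, 9), Mul(Mul(C, N), 1)) = Mul(Rational(-1, 9), Mul(C, N)) = Mul(Rational(-1, 9), C, N))
d = Rational(6672371, 357060) (d = Add(Mul(-2404, Pow(1623, -1)), Mul(-1479, Pow(Mul(Rational(-1, 9), -33, -20), -1))) = Add(Mul(-2404, Rational(1, 1623)), Mul(-1479, Pow(Rational(-220, 3), -1))) = Add(Rational(-2404, 1623), Mul(-1479, Rational(-3, 220))) = Add(Rational(-2404, 1623), Rational(4437, 220)) = Rational(6672371, 357060) ≈ 18.687)
Add(d, Function('J')(Add(Mul(20, Pow(-6, -1)), Mul(32, Pow(17, -1))), 30)) = Add(Rational(6672371, 357060), Add(Mul(20, Pow(-6, -1)), Mul(32, Pow(17, -1)))) = Add(Rational(6672371, 357060), Add(Mul(20, Rational(-1, 6)), Mul(32, Rational(1, 17)))) = Add(Rational(6672371, 357060), Add(Rational(-10, 3), Rational(32, 17))) = Add(Rational(6672371, 357060), Rational(-74, 51)) = Rational(104622827, 6070020)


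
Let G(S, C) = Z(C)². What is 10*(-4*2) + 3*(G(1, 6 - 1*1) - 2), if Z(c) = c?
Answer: -11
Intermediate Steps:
G(S, C) = C²
10*(-4*2) + 3*(G(1, 6 - 1*1) - 2) = 10*(-4*2) + 3*((6 - 1*1)² - 2) = 10*(-8) + 3*((6 - 1)² - 2) = -80 + 3*(5² - 2) = -80 + 3*(25 - 2) = -80 + 3*23 = -80 + 69 = -11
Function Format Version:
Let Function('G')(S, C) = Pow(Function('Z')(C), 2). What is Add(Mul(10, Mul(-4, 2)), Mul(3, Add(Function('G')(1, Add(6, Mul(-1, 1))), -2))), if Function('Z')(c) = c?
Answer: -11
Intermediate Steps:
Function('G')(S, C) = Pow(C, 2)
Add(Mul(10, Mul(-4, 2)), Mul(3, Add(Function('G')(1, Add(6, Mul(-1, 1))), -2))) = Add(Mul(10, Mul(-4, 2)), Mul(3, Add(Pow(Add(6, Mul(-1, 1)), 2), -2))) = Add(Mul(10, -8), Mul(3, Add(Pow(Add(6, -1), 2), -2))) = Add(-80, Mul(3, Add(Pow(5, 2), -2))) = Add(-80, Mul(3, Add(25, -2))) = Add(-80, Mul(3, 23)) = Add(-80, 69) = -11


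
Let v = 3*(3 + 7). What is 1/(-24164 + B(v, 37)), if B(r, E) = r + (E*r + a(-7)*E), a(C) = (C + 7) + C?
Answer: -1/23283 ≈ -4.2950e-5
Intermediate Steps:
v = 30 (v = 3*10 = 30)
a(C) = 7 + 2*C (a(C) = (7 + C) + C = 7 + 2*C)
B(r, E) = r - 7*E + E*r (B(r, E) = r + (E*r + (7 + 2*(-7))*E) = r + (E*r + (7 - 14)*E) = r + (E*r - 7*E) = r + (-7*E + E*r) = r - 7*E + E*r)
1/(-24164 + B(v, 37)) = 1/(-24164 + (30 - 7*37 + 37*30)) = 1/(-24164 + (30 - 259 + 1110)) = 1/(-24164 + 881) = 1/(-23283) = -1/23283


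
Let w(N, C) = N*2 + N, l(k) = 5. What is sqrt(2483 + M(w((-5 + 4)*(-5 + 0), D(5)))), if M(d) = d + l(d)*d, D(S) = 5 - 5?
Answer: sqrt(2573) ≈ 50.725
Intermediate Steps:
D(S) = 0
w(N, C) = 3*N (w(N, C) = 2*N + N = 3*N)
M(d) = 6*d (M(d) = d + 5*d = 6*d)
sqrt(2483 + M(w((-5 + 4)*(-5 + 0), D(5)))) = sqrt(2483 + 6*(3*((-5 + 4)*(-5 + 0)))) = sqrt(2483 + 6*(3*(-1*(-5)))) = sqrt(2483 + 6*(3*5)) = sqrt(2483 + 6*15) = sqrt(2483 + 90) = sqrt(2573)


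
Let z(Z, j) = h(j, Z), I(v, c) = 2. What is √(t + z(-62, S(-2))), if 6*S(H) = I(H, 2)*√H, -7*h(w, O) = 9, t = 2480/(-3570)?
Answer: I*√5151/51 ≈ 1.4073*I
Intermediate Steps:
t = -248/357 (t = 2480*(-1/3570) = -248/357 ≈ -0.69468)
h(w, O) = -9/7 (h(w, O) = -⅐*9 = -9/7)
S(H) = √H/3 (S(H) = (2*√H)/6 = √H/3)
z(Z, j) = -9/7
√(t + z(-62, S(-2))) = √(-248/357 - 9/7) = √(-101/51) = I*√5151/51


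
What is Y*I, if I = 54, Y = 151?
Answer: 8154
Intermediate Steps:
Y*I = 151*54 = 8154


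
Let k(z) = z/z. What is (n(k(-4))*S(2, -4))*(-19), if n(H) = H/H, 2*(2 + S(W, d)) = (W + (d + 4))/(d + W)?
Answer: 95/2 ≈ 47.500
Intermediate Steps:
S(W, d) = -2 + (4 + W + d)/(2*(W + d)) (S(W, d) = -2 + ((W + (d + 4))/(d + W))/2 = -2 + ((W + (4 + d))/(W + d))/2 = -2 + ((4 + W + d)/(W + d))/2 = -2 + (4 + W + d)/(2*(W + d)))
k(z) = 1
n(H) = 1
(n(k(-4))*S(2, -4))*(-19) = (1*((4 - 3*2 - 3*(-4))/(2*(2 - 4))))*(-19) = (1*((½)*(4 - 6 + 12)/(-2)))*(-19) = (1*((½)*(-½)*10))*(-19) = (1*(-5/2))*(-19) = -5/2*(-19) = 95/2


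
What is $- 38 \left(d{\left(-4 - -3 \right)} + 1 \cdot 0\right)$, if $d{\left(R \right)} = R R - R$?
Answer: $-76$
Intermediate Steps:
$d{\left(R \right)} = R^{2} - R$
$- 38 \left(d{\left(-4 - -3 \right)} + 1 \cdot 0\right) = - 38 \left(\left(-4 - -3\right) \left(-1 - 1\right) + 1 \cdot 0\right) = - 38 \left(\left(-4 + 3\right) \left(-1 + \left(-4 + 3\right)\right) + 0\right) = - 38 \left(- (-1 - 1) + 0\right) = - 38 \left(\left(-1\right) \left(-2\right) + 0\right) = - 38 \left(2 + 0\right) = \left(-38\right) 2 = -76$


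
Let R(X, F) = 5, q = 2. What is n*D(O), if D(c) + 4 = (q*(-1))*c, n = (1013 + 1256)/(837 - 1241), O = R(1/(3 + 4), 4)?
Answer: 15883/202 ≈ 78.629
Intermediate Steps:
O = 5
n = -2269/404 (n = 2269/(-404) = 2269*(-1/404) = -2269/404 ≈ -5.6163)
D(c) = -4 - 2*c (D(c) = -4 + (2*(-1))*c = -4 - 2*c)
n*D(O) = -2269*(-4 - 2*5)/404 = -2269*(-4 - 10)/404 = -2269/404*(-14) = 15883/202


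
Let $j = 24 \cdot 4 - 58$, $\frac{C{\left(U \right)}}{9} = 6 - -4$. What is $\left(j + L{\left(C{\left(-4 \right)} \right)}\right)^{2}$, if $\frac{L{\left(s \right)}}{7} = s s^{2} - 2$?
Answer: $26040853944576$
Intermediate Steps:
$C{\left(U \right)} = 90$ ($C{\left(U \right)} = 9 \left(6 - -4\right) = 9 \left(6 + 4\right) = 9 \cdot 10 = 90$)
$L{\left(s \right)} = -14 + 7 s^{3}$ ($L{\left(s \right)} = 7 \left(s s^{2} - 2\right) = 7 \left(s^{3} - 2\right) = 7 \left(-2 + s^{3}\right) = -14 + 7 s^{3}$)
$j = 38$ ($j = 96 - 58 = 38$)
$\left(j + L{\left(C{\left(-4 \right)} \right)}\right)^{2} = \left(38 - \left(14 - 7 \cdot 90^{3}\right)\right)^{2} = \left(38 + \left(-14 + 7 \cdot 729000\right)\right)^{2} = \left(38 + \left(-14 + 5103000\right)\right)^{2} = \left(38 + 5102986\right)^{2} = 5103024^{2} = 26040853944576$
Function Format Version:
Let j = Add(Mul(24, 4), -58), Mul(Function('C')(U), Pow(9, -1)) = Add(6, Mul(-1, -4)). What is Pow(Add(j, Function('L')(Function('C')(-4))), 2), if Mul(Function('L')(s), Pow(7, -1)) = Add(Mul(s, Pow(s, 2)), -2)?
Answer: 26040853944576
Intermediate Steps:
Function('C')(U) = 90 (Function('C')(U) = Mul(9, Add(6, Mul(-1, -4))) = Mul(9, Add(6, 4)) = Mul(9, 10) = 90)
Function('L')(s) = Add(-14, Mul(7, Pow(s, 3))) (Function('L')(s) = Mul(7, Add(Mul(s, Pow(s, 2)), -2)) = Mul(7, Add(Pow(s, 3), -2)) = Mul(7, Add(-2, Pow(s, 3))) = Add(-14, Mul(7, Pow(s, 3))))
j = 38 (j = Add(96, -58) = 38)
Pow(Add(j, Function('L')(Function('C')(-4))), 2) = Pow(Add(38, Add(-14, Mul(7, Pow(90, 3)))), 2) = Pow(Add(38, Add(-14, Mul(7, 729000))), 2) = Pow(Add(38, Add(-14, 5103000)), 2) = Pow(Add(38, 5102986), 2) = Pow(5103024, 2) = 26040853944576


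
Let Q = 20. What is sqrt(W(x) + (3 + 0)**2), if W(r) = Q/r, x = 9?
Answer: sqrt(101)/3 ≈ 3.3500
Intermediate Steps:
W(r) = 20/r
sqrt(W(x) + (3 + 0)**2) = sqrt(20/9 + (3 + 0)**2) = sqrt(20*(1/9) + 3**2) = sqrt(20/9 + 9) = sqrt(101/9) = sqrt(101)/3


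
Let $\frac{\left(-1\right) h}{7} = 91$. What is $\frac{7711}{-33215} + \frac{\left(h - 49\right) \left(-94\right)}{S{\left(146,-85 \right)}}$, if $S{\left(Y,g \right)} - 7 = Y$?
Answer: $\frac{2140656277}{5081895} \approx 421.23$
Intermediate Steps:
$h = -637$ ($h = \left(-7\right) 91 = -637$)
$S{\left(Y,g \right)} = 7 + Y$
$\frac{7711}{-33215} + \frac{\left(h - 49\right) \left(-94\right)}{S{\left(146,-85 \right)}} = \frac{7711}{-33215} + \frac{\left(-637 - 49\right) \left(-94\right)}{7 + 146} = 7711 \left(- \frac{1}{33215}\right) + \frac{\left(-686\right) \left(-94\right)}{153} = - \frac{7711}{33215} + 64484 \cdot \frac{1}{153} = - \frac{7711}{33215} + \frac{64484}{153} = \frac{2140656277}{5081895}$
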